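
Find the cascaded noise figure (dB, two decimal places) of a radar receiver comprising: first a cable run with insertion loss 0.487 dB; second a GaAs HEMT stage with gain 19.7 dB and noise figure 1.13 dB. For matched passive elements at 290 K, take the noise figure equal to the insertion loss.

Convert to linear (a loss of L dB is a gain of −L dB): F_i = 10^(NF_i/10), G_i = 10^(G_i,dB/10)
  Stage 1: F_1 = 10^(0.487/10) = 1.119, G_1 = 10^(−0.487/10) = 0.8939
  Stage 2: F_2 = 10^(1.13/10) = 1.297, G_2 = 10^(19.7/10) = 93.33
Friis cascade:
  F = 1.119 + (1.297 − 1)/0.8939 = 1.451
NF = 10 log₁₀(1.451) = 1.62 dB

1.62 dB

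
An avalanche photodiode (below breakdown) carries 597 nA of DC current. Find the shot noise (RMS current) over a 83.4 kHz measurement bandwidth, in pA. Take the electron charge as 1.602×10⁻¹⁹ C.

126 pA

I_n = √(2qI·B)
2qI·B = 2 × 1.602×10⁻¹⁹ × 5.97×10⁻⁷ × 8.34×10⁴ = 1.60×10⁻²⁰ A²
I_n = √(1.60×10⁻²⁰) = 1.26×10⁻¹⁰ A = 126 pA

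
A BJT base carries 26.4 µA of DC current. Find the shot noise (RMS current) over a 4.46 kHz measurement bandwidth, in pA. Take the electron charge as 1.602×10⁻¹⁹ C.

194 pA

I_n = √(2qI·B)
2qI·B = 2 × 1.602×10⁻¹⁹ × 2.64×10⁻⁵ × 4.46×10³ = 3.77×10⁻²⁰ A²
I_n = √(3.77×10⁻²⁰) = 1.94×10⁻¹⁰ A = 194 pA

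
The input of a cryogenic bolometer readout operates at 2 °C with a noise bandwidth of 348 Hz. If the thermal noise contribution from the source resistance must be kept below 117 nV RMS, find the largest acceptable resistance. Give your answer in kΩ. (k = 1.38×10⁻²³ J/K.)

T = 2 °C + 273.15 = 275.15 K
Johnson–Nyquist: V_n = √(4kTRB) ⇒ R = V_n² / (4kTB)
4kTB = 4 × 1.38×10⁻²³ × 275.15 × 3.48×10² = 5.29×10⁻¹⁸
R = (1.17×10⁻⁷)² / 5.29×10⁻¹⁸ = 2.59×10³ Ω = 2.59 kΩ

2.59 kΩ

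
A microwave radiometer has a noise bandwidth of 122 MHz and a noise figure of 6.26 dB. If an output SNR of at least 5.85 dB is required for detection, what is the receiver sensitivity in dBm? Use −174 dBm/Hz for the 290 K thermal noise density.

−81.0 dBm

Sensitivity = −174 + 10 log₁₀(B) + NF + SNR_min
= −174 + 80.86 + 6.26 + 5.85
= −81.03 dBm → −81.0 dBm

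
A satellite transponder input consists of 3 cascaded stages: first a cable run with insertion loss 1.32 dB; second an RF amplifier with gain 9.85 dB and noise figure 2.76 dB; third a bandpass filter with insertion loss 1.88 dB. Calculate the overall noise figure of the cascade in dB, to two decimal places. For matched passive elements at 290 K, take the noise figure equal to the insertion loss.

4.21 dB

Convert to linear (a loss of L dB is a gain of −L dB): F_i = 10^(NF_i/10), G_i = 10^(G_i,dB/10)
  Stage 1: F_1 = 10^(1.32/10) = 1.355, G_1 = 10^(−1.32/10) = 0.7379
  Stage 2: F_2 = 10^(2.76/10) = 1.888, G_2 = 10^(9.85/10) = 9.661
  Stage 3: F_3 = 10^(1.88/10) = 1.542, G_3 = 10^(−1.88/10) = 0.6486
Friis cascade:
  F = 1.355 + (1.888 − 1)/0.7379 + (1.542 − 1)/7.129 = 2.635
NF = 10 log₁₀(2.635) = 4.21 dB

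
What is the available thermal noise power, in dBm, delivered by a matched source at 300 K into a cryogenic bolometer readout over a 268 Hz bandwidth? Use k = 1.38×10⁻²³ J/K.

−149.5 dBm

P_n = kTB = 1.38×10⁻²³ × 300 × 2.68×10² = 1.11×10⁻¹⁸ W
In dBm: 10 log₁₀(1.11×10⁻¹⁸ / 10⁻³) = −149.5 dBm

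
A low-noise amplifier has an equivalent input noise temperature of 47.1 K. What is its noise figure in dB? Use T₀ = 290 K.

0.654 dB

F = 1 + T_e/T₀ = 1 + 47.1/290 = 1.16241
NF = 10 log₁₀(1.16241) = 0.654 dB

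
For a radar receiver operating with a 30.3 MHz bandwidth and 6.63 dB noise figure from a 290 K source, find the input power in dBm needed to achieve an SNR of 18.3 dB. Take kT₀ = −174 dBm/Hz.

Sensitivity = −174 + 10 log₁₀(B) + NF + SNR_min
= −174 + 74.81 + 6.63 + 18.3
= −74.26 dBm → −74.3 dBm

−74.3 dBm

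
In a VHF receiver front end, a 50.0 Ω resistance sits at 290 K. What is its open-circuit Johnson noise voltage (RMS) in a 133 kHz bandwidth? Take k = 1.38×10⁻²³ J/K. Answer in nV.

326 nV

V_n = √(4kTRB)
4kTRB = 4 × 1.38×10⁻²³ × 290 × 5.00×10¹ × 1.33×10⁵ = 1.06×10⁻¹³ V²
V_n = √(1.06×10⁻¹³) = 3.26×10⁻⁷ V = 326 nV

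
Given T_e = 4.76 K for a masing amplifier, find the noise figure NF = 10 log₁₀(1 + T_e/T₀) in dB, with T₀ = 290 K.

F = 1 + T_e/T₀ = 1 + 4.76/290 = 1.01641
NF = 10 log₁₀(1.01641) = 0.071 dB

0.071 dB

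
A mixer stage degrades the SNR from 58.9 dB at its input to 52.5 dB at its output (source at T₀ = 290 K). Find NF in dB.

6.4 dB

NF (dB) = SNR_in(dB) − SNR_out(dB) when the source is at T₀
NF = 58.9 − 52.5 = 6.4 dB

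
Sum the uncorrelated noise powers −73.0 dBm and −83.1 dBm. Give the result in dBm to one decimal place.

Convert to linear, add, convert back:
P₁ = 5.01×10⁻¹¹ W, P₂ = 4.90×10⁻¹² W
P_tot = 5.50×10⁻¹¹ W → 10 log₁₀(P_tot / 10⁻³) = −72.6 dBm

−72.6 dBm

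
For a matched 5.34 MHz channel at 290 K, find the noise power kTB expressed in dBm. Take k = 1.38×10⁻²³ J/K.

P_n = kTB = 1.38×10⁻²³ × 290 × 5.34×10⁶ = 2.14×10⁻¹⁴ W
In dBm: 10 log₁₀(2.14×10⁻¹⁴ / 10⁻³) = −106.7 dBm

−106.7 dBm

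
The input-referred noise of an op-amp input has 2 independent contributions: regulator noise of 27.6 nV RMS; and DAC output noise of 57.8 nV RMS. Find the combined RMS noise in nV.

Uncorrelated sources add in power (mean-square): V_tot = √(ΣV_i²)
V_tot = √[(2.76×10⁻⁸)² + (5.78×10⁻⁸)²] = 6.41×10⁻⁸ V = 64.1 nV

64.1 nV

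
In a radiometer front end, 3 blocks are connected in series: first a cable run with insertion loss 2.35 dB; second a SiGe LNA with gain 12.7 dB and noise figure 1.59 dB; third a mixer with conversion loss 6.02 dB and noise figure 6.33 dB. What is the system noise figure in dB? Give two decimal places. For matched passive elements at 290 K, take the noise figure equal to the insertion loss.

Convert to linear (a loss of L dB is a gain of −L dB): F_i = 10^(NF_i/10), G_i = 10^(G_i,dB/10)
  Stage 1: F_1 = 10^(2.35/10) = 1.718, G_1 = 10^(−2.35/10) = 0.5821
  Stage 2: F_2 = 10^(1.59/10) = 1.442, G_2 = 10^(12.7/10) = 18.62
  Stage 3: F_3 = 10^(6.33/10) = 4.295, G_3 = 10^(−6.02/10) = 0.2500
Friis cascade:
  F = 1.718 + (1.442 − 1)/0.5821 + (4.295 − 1)/10.84 = 2.781
NF = 10 log₁₀(2.781) = 4.44 dB

4.44 dB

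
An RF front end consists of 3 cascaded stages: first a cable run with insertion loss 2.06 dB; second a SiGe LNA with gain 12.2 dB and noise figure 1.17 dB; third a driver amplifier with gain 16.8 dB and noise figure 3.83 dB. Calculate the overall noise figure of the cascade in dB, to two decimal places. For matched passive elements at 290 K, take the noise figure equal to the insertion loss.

Convert to linear (a loss of L dB is a gain of −L dB): F_i = 10^(NF_i/10), G_i = 10^(G_i,dB/10)
  Stage 1: F_1 = 10^(2.06/10) = 1.607, G_1 = 10^(−2.06/10) = 0.6223
  Stage 2: F_2 = 10^(1.17/10) = 1.309, G_2 = 10^(12.2/10) = 16.60
  Stage 3: F_3 = 10^(3.83/10) = 2.415, G_3 = 10^(16.8/10) = 47.86
Friis cascade:
  F = 1.607 + (1.309 − 1)/0.6223 + (2.415 − 1)/10.33 = 2.241
NF = 10 log₁₀(2.241) = 3.50 dB

3.50 dB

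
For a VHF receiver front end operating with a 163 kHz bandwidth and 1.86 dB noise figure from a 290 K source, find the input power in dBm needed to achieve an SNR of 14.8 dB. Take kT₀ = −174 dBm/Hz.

Sensitivity = −174 + 10 log₁₀(B) + NF + SNR_min
= −174 + 52.12 + 1.86 + 14.8
= −105.22 dBm → −105.2 dBm

−105.2 dBm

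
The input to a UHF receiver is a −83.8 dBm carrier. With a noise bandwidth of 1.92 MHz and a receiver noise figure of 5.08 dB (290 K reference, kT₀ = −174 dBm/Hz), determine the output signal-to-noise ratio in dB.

22.3 dB

Noise floor: N = −174 + 10 log₁₀(B) + NF
10 log₁₀(1.92×10⁶) = 62.83 dB
N = −174 + 62.83 + 5.08 = −106.09 dBm
SNR = P_sig − N = −83.8 − (−106.09) = 22.29 dB → 22.3 dB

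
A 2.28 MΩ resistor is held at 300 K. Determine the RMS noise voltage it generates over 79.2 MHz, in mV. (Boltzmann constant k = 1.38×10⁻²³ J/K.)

1.73 mV

V_n = √(4kTRB)
4kTRB = 4 × 1.38×10⁻²³ × 300 × 2.28×10⁶ × 7.92×10⁷ = 2.99×10⁻⁶ V²
V_n = √(2.99×10⁻⁶) = 1.73×10⁻³ V = 1.73 mV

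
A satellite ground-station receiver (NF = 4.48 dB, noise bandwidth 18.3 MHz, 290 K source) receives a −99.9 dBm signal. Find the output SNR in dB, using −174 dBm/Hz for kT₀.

Noise floor: N = −174 + 10 log₁₀(B) + NF
10 log₁₀(1.83×10⁷) = 72.62 dB
N = −174 + 72.62 + 4.48 = −96.90 dBm
SNR = P_sig − N = −99.9 − (−96.90) = −3.00 dB → −3.0 dB

−3.0 dB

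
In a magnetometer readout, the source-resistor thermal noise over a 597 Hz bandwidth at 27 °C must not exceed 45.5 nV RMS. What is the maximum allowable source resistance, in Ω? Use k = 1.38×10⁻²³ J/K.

209 Ω

T = 27 °C + 273.15 = 300.15 K
Johnson–Nyquist: V_n = √(4kTRB) ⇒ R = V_n² / (4kTB)
4kTB = 4 × 1.38×10⁻²³ × 300.15 × 5.97×10² = 9.89×10⁻¹⁸
R = (4.55×10⁻⁸)² / 9.89×10⁻¹⁸ = 2.09×10² Ω = 209 Ω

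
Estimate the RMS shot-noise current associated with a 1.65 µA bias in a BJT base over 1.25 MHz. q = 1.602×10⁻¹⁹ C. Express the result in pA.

I_n = √(2qI·B)
2qI·B = 2 × 1.602×10⁻¹⁹ × 1.65×10⁻⁶ × 1.25×10⁶ = 6.61×10⁻¹⁹ A²
I_n = √(6.61×10⁻¹⁹) = 8.13×10⁻¹⁰ A = 813 pA

813 pA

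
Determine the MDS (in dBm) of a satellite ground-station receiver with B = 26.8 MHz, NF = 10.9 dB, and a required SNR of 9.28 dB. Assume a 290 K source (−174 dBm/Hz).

Sensitivity = −174 + 10 log₁₀(B) + NF + SNR_min
= −174 + 74.28 + 10.9 + 9.28
= −79.54 dBm → −79.5 dBm

−79.5 dBm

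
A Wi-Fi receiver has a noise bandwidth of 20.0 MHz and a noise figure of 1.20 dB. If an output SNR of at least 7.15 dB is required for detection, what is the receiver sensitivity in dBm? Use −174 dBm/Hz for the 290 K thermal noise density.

−92.6 dBm

Sensitivity = −174 + 10 log₁₀(B) + NF + SNR_min
= −174 + 73.01 + 1.20 + 7.15
= −92.64 dBm → −92.6 dBm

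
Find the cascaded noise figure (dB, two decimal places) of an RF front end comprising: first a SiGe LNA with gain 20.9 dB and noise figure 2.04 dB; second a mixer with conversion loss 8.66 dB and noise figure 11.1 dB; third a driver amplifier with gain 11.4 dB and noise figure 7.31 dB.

2.92 dB

Convert to linear (a loss of L dB is a gain of −L dB): F_i = 10^(NF_i/10), G_i = 10^(G_i,dB/10)
  Stage 1: F_1 = 10^(2.04/10) = 1.600, G_1 = 10^(20.9/10) = 123.0
  Stage 2: F_2 = 10^(11.1/10) = 12.88, G_2 = 10^(−8.66/10) = 0.1361
  Stage 3: F_3 = 10^(7.31/10) = 5.383, G_3 = 10^(11.4/10) = 13.80
Friis cascade:
  F = 1.600 + (12.88 − 1)/123.0 + (5.383 − 1)/16.75 = 1.958
NF = 10 log₁₀(1.958) = 2.92 dB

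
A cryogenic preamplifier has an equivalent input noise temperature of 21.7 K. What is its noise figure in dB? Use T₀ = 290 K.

0.313 dB

F = 1 + T_e/T₀ = 1 + 21.7/290 = 1.07483
NF = 10 log₁₀(1.07483) = 0.313 dB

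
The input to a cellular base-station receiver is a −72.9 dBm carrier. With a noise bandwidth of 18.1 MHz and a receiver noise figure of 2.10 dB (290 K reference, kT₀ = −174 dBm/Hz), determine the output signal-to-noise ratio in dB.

Noise floor: N = −174 + 10 log₁₀(B) + NF
10 log₁₀(1.81×10⁷) = 72.58 dB
N = −174 + 72.58 + 2.10 = −99.32 dBm
SNR = P_sig − N = −72.9 − (−99.32) = 26.42 dB → 26.4 dB

26.4 dB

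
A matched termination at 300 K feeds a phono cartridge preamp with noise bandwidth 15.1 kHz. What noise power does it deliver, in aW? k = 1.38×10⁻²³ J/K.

P_n = kTB = 1.38×10⁻²³ × 300 × 1.51×10⁴ = 6.25×10⁻¹⁷ W = 62.5 aW

62.5 aW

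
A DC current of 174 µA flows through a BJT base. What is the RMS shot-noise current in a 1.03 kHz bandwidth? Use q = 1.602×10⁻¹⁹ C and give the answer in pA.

I_n = √(2qI·B)
2qI·B = 2 × 1.602×10⁻¹⁹ × 1.74×10⁻⁴ × 1.03×10³ = 5.74×10⁻²⁰ A²
I_n = √(5.74×10⁻²⁰) = 2.40×10⁻¹⁰ A = 240 pA

240 pA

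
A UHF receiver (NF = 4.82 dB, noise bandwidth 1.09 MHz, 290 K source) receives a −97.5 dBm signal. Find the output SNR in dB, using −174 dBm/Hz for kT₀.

Noise floor: N = −174 + 10 log₁₀(B) + NF
10 log₁₀(1.09×10⁶) = 60.37 dB
N = −174 + 60.37 + 4.82 = −108.81 dBm
SNR = P_sig − N = −97.5 − (−108.81) = 11.31 dB → 11.3 dB

11.3 dB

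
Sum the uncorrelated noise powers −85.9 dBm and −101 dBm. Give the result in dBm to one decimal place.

−85.8 dBm

Convert to linear, add, convert back:
P₁ = 2.57×10⁻¹² W, P₂ = 7.94×10⁻¹⁴ W
P_tot = 2.65×10⁻¹² W → 10 log₁₀(P_tot / 10⁻³) = −85.8 dBm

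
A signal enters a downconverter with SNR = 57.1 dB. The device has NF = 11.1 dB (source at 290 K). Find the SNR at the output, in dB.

By definition F = SNR_in/SNR_out, so in dB: SNR_out = SNR_in − NF
SNR_out = 57.1 − 11.1 = 46.0 dB

46.0 dB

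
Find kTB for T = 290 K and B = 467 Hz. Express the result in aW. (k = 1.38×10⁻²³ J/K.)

P_n = kTB = 1.38×10⁻²³ × 290 × 4.67×10² = 1.87×10⁻¹⁸ W = 1.87 aW

1.87 aW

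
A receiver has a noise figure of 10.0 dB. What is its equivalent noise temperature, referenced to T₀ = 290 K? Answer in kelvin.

2610 K

F = 10^(10.0/10) = 10
T_e = (F − 1)·T₀ = (10 − 1) × 290 = 2610 K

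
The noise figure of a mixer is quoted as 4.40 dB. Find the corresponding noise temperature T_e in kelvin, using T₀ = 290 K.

509 K

F = 10^(4.40/10) = 2.75423
T_e = (F − 1)·T₀ = (2.75423 − 1) × 290 = 509 K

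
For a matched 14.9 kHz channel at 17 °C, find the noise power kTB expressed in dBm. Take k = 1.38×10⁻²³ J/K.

T = 17 °C + 273.15 = 290.15 K
P_n = kTB = 1.38×10⁻²³ × 290.15 × 1.49×10⁴ = 5.97×10⁻¹⁷ W
In dBm: 10 log₁₀(5.97×10⁻¹⁷ / 10⁻³) = −132.2 dBm

−132.2 dBm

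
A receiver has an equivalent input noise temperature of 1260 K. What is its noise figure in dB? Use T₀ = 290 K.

F = 1 + T_e/T₀ = 1 + 1260/290 = 5.34483
NF = 10 log₁₀(5.34483) = 7.28 dB

7.28 dB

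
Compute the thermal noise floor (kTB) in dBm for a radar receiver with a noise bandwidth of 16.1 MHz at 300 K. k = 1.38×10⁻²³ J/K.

P_n = kTB = 1.38×10⁻²³ × 300 × 1.61×10⁷ = 6.67×10⁻¹⁴ W
In dBm: 10 log₁₀(6.67×10⁻¹⁴ / 10⁻³) = −101.8 dBm

−101.8 dBm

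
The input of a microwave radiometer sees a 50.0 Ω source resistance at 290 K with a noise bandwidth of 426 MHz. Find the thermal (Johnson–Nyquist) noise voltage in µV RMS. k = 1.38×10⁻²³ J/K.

V_n = √(4kTRB)
4kTRB = 4 × 1.38×10⁻²³ × 290 × 5.00×10¹ × 4.26×10⁸ = 3.41×10⁻¹⁰ V²
V_n = √(3.41×10⁻¹⁰) = 1.85×10⁻⁵ V = 18.5 µV

18.5 µV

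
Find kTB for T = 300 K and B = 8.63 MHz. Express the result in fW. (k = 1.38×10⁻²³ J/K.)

P_n = kTB = 1.38×10⁻²³ × 300 × 8.63×10⁶ = 3.57×10⁻¹⁴ W = 35.7 fW

35.7 fW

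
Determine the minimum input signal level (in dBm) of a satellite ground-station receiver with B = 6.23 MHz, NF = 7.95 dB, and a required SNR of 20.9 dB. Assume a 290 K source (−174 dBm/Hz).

Sensitivity = −174 + 10 log₁₀(B) + NF + SNR_min
= −174 + 67.94 + 7.95 + 20.9
= −77.21 dBm → −77.2 dBm

−77.2 dBm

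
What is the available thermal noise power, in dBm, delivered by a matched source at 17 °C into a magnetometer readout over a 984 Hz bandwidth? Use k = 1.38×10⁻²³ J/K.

T = 17 °C + 273.15 = 290.15 K
P_n = kTB = 1.38×10⁻²³ × 290.15 × 9.84×10² = 3.94×10⁻¹⁸ W
In dBm: 10 log₁₀(3.94×10⁻¹⁸ / 10⁻³) = −144.0 dBm

−144.0 dBm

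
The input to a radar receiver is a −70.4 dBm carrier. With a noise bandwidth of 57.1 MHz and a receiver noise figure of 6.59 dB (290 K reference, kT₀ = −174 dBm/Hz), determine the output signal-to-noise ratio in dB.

Noise floor: N = −174 + 10 log₁₀(B) + NF
10 log₁₀(5.71×10⁷) = 77.57 dB
N = −174 + 77.57 + 6.59 = −89.84 dBm
SNR = P_sig − N = −70.4 − (−89.84) = 19.44 dB → 19.4 dB

19.4 dB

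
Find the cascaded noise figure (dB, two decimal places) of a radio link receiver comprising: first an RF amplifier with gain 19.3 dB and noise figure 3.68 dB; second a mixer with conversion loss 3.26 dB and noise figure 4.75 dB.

Convert to linear (a loss of L dB is a gain of −L dB): F_i = 10^(NF_i/10), G_i = 10^(G_i,dB/10)
  Stage 1: F_1 = 10^(3.68/10) = 2.333, G_1 = 10^(19.3/10) = 85.11
  Stage 2: F_2 = 10^(4.75/10) = 2.985, G_2 = 10^(−3.26/10) = 0.4721
Friis cascade:
  F = 2.333 + (2.985 − 1)/85.11 = 2.357
NF = 10 log₁₀(2.357) = 3.72 dB

3.72 dB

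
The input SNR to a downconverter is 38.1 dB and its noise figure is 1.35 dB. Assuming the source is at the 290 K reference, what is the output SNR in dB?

By definition F = SNR_in/SNR_out, so in dB: SNR_out = SNR_in − NF
SNR_out = 38.1 − 1.35 = 36.75 dB

36.75 dB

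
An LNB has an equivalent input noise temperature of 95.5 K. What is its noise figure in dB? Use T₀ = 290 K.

1.24 dB

F = 1 + T_e/T₀ = 1 + 95.5/290 = 1.32931
NF = 10 log₁₀(1.32931) = 1.24 dB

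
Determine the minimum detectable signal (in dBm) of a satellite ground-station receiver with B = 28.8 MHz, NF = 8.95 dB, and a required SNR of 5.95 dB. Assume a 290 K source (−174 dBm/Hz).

Sensitivity = −174 + 10 log₁₀(B) + NF + SNR_min
= −174 + 74.59 + 8.95 + 5.95
= −84.51 dBm → −84.5 dBm

−84.5 dBm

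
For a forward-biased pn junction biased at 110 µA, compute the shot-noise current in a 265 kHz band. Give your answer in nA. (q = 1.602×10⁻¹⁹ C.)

3.06 nA

I_n = √(2qI·B)
2qI·B = 2 × 1.602×10⁻¹⁹ × 1.10×10⁻⁴ × 2.65×10⁵ = 9.34×10⁻¹⁸ A²
I_n = √(9.34×10⁻¹⁸) = 3.06×10⁻⁹ A = 3.06 nA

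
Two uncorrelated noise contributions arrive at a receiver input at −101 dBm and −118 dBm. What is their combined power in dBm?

−100.9 dBm

Convert to linear, add, convert back:
P₁ = 7.94×10⁻¹⁴ W, P₂ = 1.58×10⁻¹⁵ W
P_tot = 8.10×10⁻¹⁴ W → 10 log₁₀(P_tot / 10⁻³) = −100.9 dBm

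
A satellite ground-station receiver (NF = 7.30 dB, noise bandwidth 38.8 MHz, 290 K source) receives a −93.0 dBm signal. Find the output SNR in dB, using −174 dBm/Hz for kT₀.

−2.2 dB

Noise floor: N = −174 + 10 log₁₀(B) + NF
10 log₁₀(3.88×10⁷) = 75.89 dB
N = −174 + 75.89 + 7.30 = −90.81 dBm
SNR = P_sig − N = −93.0 − (−90.81) = −2.19 dB → −2.2 dB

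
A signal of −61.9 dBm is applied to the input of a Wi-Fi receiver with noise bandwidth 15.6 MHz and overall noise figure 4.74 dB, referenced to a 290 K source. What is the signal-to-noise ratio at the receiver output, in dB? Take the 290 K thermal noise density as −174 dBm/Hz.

35.4 dB

Noise floor: N = −174 + 10 log₁₀(B) + NF
10 log₁₀(1.56×10⁷) = 71.93 dB
N = −174 + 71.93 + 4.74 = −97.33 dBm
SNR = P_sig − N = −61.9 − (−97.33) = 35.43 dB → 35.4 dB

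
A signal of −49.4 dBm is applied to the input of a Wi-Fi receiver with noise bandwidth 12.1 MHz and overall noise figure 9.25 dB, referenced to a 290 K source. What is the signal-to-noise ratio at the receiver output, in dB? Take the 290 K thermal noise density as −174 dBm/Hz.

Noise floor: N = −174 + 10 log₁₀(B) + NF
10 log₁₀(1.21×10⁷) = 70.83 dB
N = −174 + 70.83 + 9.25 = −93.92 dBm
SNR = P_sig − N = −49.4 − (−93.92) = 44.52 dB → 44.5 dB

44.5 dB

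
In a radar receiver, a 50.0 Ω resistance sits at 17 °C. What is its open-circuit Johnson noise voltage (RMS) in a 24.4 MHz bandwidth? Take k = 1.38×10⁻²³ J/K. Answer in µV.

4.42 µV

T = 17 °C + 273.15 = 290.15 K
V_n = √(4kTRB)
4kTRB = 4 × 1.38×10⁻²³ × 290.15 × 5.00×10¹ × 2.44×10⁷ = 1.95×10⁻¹¹ V²
V_n = √(1.95×10⁻¹¹) = 4.42×10⁻⁶ V = 4.42 µV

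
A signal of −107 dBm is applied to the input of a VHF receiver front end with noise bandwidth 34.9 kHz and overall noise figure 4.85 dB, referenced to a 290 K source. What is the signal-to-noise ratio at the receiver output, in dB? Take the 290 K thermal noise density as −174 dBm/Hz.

16.7 dB

Noise floor: N = −174 + 10 log₁₀(B) + NF
10 log₁₀(3.49×10⁴) = 45.43 dB
N = −174 + 45.43 + 4.85 = −123.72 dBm
SNR = P_sig − N = −107 − (−123.72) = 16.72 dB → 16.7 dB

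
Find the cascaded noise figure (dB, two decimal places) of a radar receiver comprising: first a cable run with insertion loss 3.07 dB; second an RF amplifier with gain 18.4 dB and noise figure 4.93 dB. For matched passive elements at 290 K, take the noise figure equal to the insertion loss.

Convert to linear (a loss of L dB is a gain of −L dB): F_i = 10^(NF_i/10), G_i = 10^(G_i,dB/10)
  Stage 1: F_1 = 10^(3.07/10) = 2.028, G_1 = 10^(−3.07/10) = 0.4932
  Stage 2: F_2 = 10^(4.93/10) = 3.112, G_2 = 10^(18.4/10) = 69.18
Friis cascade:
  F = 2.028 + (3.112 − 1)/0.4932 = 6.310
NF = 10 log₁₀(6.310) = 8.00 dB

8.00 dB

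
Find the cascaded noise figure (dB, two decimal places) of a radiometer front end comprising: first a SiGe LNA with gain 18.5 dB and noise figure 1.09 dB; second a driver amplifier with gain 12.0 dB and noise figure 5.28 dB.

1.20 dB

Convert to linear (a loss of L dB is a gain of −L dB): F_i = 10^(NF_i/10), G_i = 10^(G_i,dB/10)
  Stage 1: F_1 = 10^(1.09/10) = 1.285, G_1 = 10^(18.5/10) = 70.79
  Stage 2: F_2 = 10^(5.28/10) = 3.373, G_2 = 10^(12.0/10) = 15.85
Friis cascade:
  F = 1.285 + (3.373 − 1)/70.79 = 1.319
NF = 10 log₁₀(1.319) = 1.20 dB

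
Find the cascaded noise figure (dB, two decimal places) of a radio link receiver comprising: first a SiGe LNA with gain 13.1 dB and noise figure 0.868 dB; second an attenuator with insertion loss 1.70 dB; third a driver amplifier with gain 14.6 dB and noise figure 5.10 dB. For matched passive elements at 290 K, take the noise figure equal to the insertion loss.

Convert to linear (a loss of L dB is a gain of −L dB): F_i = 10^(NF_i/10), G_i = 10^(G_i,dB/10)
  Stage 1: F_1 = 10^(0.868/10) = 1.221, G_1 = 10^(13.1/10) = 20.42
  Stage 2: F_2 = 10^(1.70/10) = 1.479, G_2 = 10^(−1.70/10) = 0.6761
  Stage 3: F_3 = 10^(5.10/10) = 3.236, G_3 = 10^(14.6/10) = 28.84
Friis cascade:
  F = 1.221 + (1.479 − 1)/20.42 + (3.236 − 1)/13.80 = 1.407
NF = 10 log₁₀(1.407) = 1.48 dB

1.48 dB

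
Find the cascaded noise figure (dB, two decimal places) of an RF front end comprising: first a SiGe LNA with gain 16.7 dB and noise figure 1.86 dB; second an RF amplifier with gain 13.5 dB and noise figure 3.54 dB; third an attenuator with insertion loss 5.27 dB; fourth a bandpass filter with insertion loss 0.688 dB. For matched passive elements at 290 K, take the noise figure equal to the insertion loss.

1.94 dB

Convert to linear (a loss of L dB is a gain of −L dB): F_i = 10^(NF_i/10), G_i = 10^(G_i,dB/10)
  Stage 1: F_1 = 10^(1.86/10) = 1.535, G_1 = 10^(16.7/10) = 46.77
  Stage 2: F_2 = 10^(3.54/10) = 2.259, G_2 = 10^(13.5/10) = 22.39
  Stage 3: F_3 = 10^(5.27/10) = 3.365, G_3 = 10^(−5.27/10) = 0.2972
  Stage 4: F_4 = 10^(0.688/10) = 1.172, G_4 = 10^(−0.688/10) = 0.8535
Friis cascade:
  F = 1.535 + (2.259 − 1)/46.77 + (3.365 − 1)/1047 + (1.172 − 1)/311.2 = 1.564
NF = 10 log₁₀(1.564) = 1.94 dB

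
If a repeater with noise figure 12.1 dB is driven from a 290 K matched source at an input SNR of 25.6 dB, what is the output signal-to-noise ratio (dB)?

By definition F = SNR_in/SNR_out, so in dB: SNR_out = SNR_in − NF
SNR_out = 25.6 − 12.1 = 13.5 dB

13.5 dB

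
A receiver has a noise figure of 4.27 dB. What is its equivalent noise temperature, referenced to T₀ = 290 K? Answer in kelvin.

485 K

F = 10^(4.27/10) = 2.67301
T_e = (F − 1)·T₀ = (2.67301 − 1) × 290 = 485 K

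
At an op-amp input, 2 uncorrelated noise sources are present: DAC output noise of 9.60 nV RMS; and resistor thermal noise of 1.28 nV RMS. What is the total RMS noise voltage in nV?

9.68 nV

Uncorrelated sources add in power (mean-square): V_tot = √(ΣV_i²)
V_tot = √[(9.60×10⁻⁹)² + (1.28×10⁻⁹)²] = 9.68×10⁻⁹ V = 9.68 nV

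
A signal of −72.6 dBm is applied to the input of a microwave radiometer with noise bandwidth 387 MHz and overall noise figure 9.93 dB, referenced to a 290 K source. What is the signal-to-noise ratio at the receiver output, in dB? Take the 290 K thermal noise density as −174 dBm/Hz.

5.6 dB

Noise floor: N = −174 + 10 log₁₀(B) + NF
10 log₁₀(3.87×10⁸) = 85.88 dB
N = −174 + 85.88 + 9.93 = −78.19 dBm
SNR = P_sig − N = −72.6 − (−78.19) = 5.59 dB → 5.6 dB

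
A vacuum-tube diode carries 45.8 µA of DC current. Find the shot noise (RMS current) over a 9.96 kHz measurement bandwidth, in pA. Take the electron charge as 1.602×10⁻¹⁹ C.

382 pA

I_n = √(2qI·B)
2qI·B = 2 × 1.602×10⁻¹⁹ × 4.58×10⁻⁵ × 9.96×10³ = 1.46×10⁻¹⁹ A²
I_n = √(1.46×10⁻¹⁹) = 3.82×10⁻¹⁰ A = 382 pA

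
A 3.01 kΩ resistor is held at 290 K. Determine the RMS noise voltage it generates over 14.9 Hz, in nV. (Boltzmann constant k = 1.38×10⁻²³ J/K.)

26.8 nV

V_n = √(4kTRB)
4kTRB = 4 × 1.38×10⁻²³ × 290 × 3.01×10³ × 1.49×10¹ = 7.18×10⁻¹⁶ V²
V_n = √(7.18×10⁻¹⁶) = 2.68×10⁻⁸ V = 26.8 nV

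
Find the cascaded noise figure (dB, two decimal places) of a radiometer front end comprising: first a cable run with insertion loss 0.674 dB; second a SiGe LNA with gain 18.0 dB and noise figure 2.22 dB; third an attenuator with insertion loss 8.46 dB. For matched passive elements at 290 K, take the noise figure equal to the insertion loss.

Convert to linear (a loss of L dB is a gain of −L dB): F_i = 10^(NF_i/10), G_i = 10^(G_i,dB/10)
  Stage 1: F_1 = 10^(0.674/10) = 1.168, G_1 = 10^(−0.674/10) = 0.8562
  Stage 2: F_2 = 10^(2.22/10) = 1.667, G_2 = 10^(18.0/10) = 63.10
  Stage 3: F_3 = 10^(8.46/10) = 7.015, G_3 = 10^(−8.46/10) = 0.1426
Friis cascade:
  F = 1.168 + (1.667 − 1)/0.8562 + (7.015 − 1)/54.03 = 2.058
NF = 10 log₁₀(2.058) = 3.14 dB

3.14 dB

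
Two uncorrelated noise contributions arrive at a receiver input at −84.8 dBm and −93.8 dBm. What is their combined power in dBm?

−84.3 dBm

Convert to linear, add, convert back:
P₁ = 3.31×10⁻¹² W, P₂ = 4.17×10⁻¹³ W
P_tot = 3.73×10⁻¹² W → 10 log₁₀(P_tot / 10⁻³) = −84.3 dBm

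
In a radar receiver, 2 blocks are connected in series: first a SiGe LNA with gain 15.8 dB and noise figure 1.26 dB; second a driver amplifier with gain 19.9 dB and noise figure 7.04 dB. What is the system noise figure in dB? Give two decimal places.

1.59 dB

Convert to linear (a loss of L dB is a gain of −L dB): F_i = 10^(NF_i/10), G_i = 10^(G_i,dB/10)
  Stage 1: F_1 = 10^(1.26/10) = 1.337, G_1 = 10^(15.8/10) = 38.02
  Stage 2: F_2 = 10^(7.04/10) = 5.058, G_2 = 10^(19.9/10) = 97.72
Friis cascade:
  F = 1.337 + (5.058 − 1)/38.02 = 1.443
NF = 10 log₁₀(1.443) = 1.59 dB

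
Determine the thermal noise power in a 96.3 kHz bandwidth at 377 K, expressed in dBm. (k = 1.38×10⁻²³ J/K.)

P_n = kTB = 1.38×10⁻²³ × 377 × 9.63×10⁴ = 5.01×10⁻¹⁶ W
In dBm: 10 log₁₀(5.01×10⁻¹⁶ / 10⁻³) = −123.0 dBm

−123.0 dBm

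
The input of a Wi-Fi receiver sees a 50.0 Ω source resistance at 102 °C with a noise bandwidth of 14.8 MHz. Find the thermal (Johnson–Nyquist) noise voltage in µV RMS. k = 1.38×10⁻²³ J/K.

T = 102 °C + 273.15 = 375.15 K
V_n = √(4kTRB)
4kTRB = 4 × 1.38×10⁻²³ × 375.15 × 5.00×10¹ × 1.48×10⁷ = 1.53×10⁻¹¹ V²
V_n = √(1.53×10⁻¹¹) = 3.91×10⁻⁶ V = 3.91 µV

3.91 µV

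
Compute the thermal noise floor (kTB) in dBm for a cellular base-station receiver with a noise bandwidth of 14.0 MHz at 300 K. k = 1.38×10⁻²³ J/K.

P_n = kTB = 1.38×10⁻²³ × 300 × 1.40×10⁷ = 5.80×10⁻¹⁴ W
In dBm: 10 log₁₀(5.80×10⁻¹⁴ / 10⁻³) = −102.4 dBm

−102.4 dBm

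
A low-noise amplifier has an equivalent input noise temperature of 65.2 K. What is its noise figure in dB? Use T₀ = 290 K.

F = 1 + T_e/T₀ = 1 + 65.2/290 = 1.22483
NF = 10 log₁₀(1.22483) = 0.881 dB

0.881 dB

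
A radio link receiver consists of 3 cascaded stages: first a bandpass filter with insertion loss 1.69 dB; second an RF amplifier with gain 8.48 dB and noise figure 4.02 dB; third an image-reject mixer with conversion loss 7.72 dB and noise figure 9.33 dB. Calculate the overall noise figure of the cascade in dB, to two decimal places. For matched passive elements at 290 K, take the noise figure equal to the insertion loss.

7.25 dB

Convert to linear (a loss of L dB is a gain of −L dB): F_i = 10^(NF_i/10), G_i = 10^(G_i,dB/10)
  Stage 1: F_1 = 10^(1.69/10) = 1.476, G_1 = 10^(−1.69/10) = 0.6776
  Stage 2: F_2 = 10^(4.02/10) = 2.523, G_2 = 10^(8.48/10) = 7.047
  Stage 3: F_3 = 10^(9.33/10) = 8.570, G_3 = 10^(−7.72/10) = 0.1690
Friis cascade:
  F = 1.476 + (2.523 − 1)/0.6776 + (8.570 − 1)/4.775 = 5.309
NF = 10 log₁₀(5.309) = 7.25 dB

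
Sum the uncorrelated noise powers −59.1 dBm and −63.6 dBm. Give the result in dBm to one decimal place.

Convert to linear, add, convert back:
P₁ = 1.23×10⁻⁹ W, P₂ = 4.37×10⁻¹⁰ W
P_tot = 1.67×10⁻⁹ W → 10 log₁₀(P_tot / 10⁻³) = −57.8 dBm

−57.8 dBm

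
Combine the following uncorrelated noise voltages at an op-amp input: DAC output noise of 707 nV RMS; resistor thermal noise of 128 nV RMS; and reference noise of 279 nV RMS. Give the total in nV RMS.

Uncorrelated sources add in power (mean-square): V_tot = √(ΣV_i²)
V_tot = √[(7.07×10⁻⁷)² + (1.28×10⁻⁷)² + (2.79×10⁻⁷)²] = 7.71×10⁻⁷ V = 771 nV

771 nV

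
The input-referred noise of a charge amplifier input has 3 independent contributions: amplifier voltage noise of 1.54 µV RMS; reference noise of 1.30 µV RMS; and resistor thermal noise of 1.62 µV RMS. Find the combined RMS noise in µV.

Uncorrelated sources add in power (mean-square): V_tot = √(ΣV_i²)
V_tot = √[(1.54×10⁻⁶)² + (1.30×10⁻⁶)² + (1.62×10⁻⁶)²] = 2.59×10⁻⁶ V = 2.59 µV

2.59 µV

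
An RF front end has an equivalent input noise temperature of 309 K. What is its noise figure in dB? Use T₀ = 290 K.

3.15 dB

F = 1 + T_e/T₀ = 1 + 309/290 = 2.06552
NF = 10 log₁₀(2.06552) = 3.15 dB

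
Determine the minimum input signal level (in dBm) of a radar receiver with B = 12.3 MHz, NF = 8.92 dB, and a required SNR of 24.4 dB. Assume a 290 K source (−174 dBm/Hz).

Sensitivity = −174 + 10 log₁₀(B) + NF + SNR_min
= −174 + 70.9 + 8.92 + 24.4
= −69.78 dBm → −69.8 dBm

−69.8 dBm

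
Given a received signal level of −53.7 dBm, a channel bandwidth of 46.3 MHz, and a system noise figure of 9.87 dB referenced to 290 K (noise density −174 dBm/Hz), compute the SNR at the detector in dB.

33.8 dB

Noise floor: N = −174 + 10 log₁₀(B) + NF
10 log₁₀(4.63×10⁷) = 76.66 dB
N = −174 + 76.66 + 9.87 = −87.47 dBm
SNR = P_sig − N = −53.7 − (−87.47) = 33.77 dB → 33.8 dB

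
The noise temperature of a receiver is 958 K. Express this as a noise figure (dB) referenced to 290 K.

6.34 dB

F = 1 + T_e/T₀ = 1 + 958/290 = 4.30345
NF = 10 log₁₀(4.30345) = 6.34 dB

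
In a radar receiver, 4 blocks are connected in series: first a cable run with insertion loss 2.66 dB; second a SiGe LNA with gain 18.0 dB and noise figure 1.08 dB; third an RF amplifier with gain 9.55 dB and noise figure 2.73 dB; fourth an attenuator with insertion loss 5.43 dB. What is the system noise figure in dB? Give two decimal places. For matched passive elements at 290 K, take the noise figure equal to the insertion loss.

3.80 dB

Convert to linear (a loss of L dB is a gain of −L dB): F_i = 10^(NF_i/10), G_i = 10^(G_i,dB/10)
  Stage 1: F_1 = 10^(2.66/10) = 1.845, G_1 = 10^(−2.66/10) = 0.5420
  Stage 2: F_2 = 10^(1.08/10) = 1.282, G_2 = 10^(18.0/10) = 63.10
  Stage 3: F_3 = 10^(2.73/10) = 1.875, G_3 = 10^(9.55/10) = 9.016
  Stage 4: F_4 = 10^(5.43/10) = 3.491, G_4 = 10^(−5.43/10) = 0.2864
Friis cascade:
  F = 1.845 + (1.282 − 1)/0.5420 + (1.875 − 1)/34.20 + (3.491 − 1)/308.3 = 2.400
NF = 10 log₁₀(2.400) = 3.80 dB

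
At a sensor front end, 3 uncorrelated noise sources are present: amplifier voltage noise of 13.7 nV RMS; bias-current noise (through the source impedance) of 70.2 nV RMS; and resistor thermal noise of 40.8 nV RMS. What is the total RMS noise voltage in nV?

Uncorrelated sources add in power (mean-square): V_tot = √(ΣV_i²)
V_tot = √[(1.37×10⁻⁸)² + (7.02×10⁻⁸)² + (4.08×10⁻⁸)²] = 8.23×10⁻⁸ V = 82.3 nV

82.3 nV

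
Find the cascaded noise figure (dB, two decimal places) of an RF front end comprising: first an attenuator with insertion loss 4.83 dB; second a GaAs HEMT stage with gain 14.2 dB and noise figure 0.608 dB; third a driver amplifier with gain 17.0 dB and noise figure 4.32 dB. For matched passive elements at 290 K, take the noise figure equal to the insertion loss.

Convert to linear (a loss of L dB is a gain of −L dB): F_i = 10^(NF_i/10), G_i = 10^(G_i,dB/10)
  Stage 1: F_1 = 10^(4.83/10) = 3.041, G_1 = 10^(−4.83/10) = 0.3289
  Stage 2: F_2 = 10^(0.608/10) = 1.150, G_2 = 10^(14.2/10) = 26.30
  Stage 3: F_3 = 10^(4.32/10) = 2.704, G_3 = 10^(17.0/10) = 50.12
Friis cascade:
  F = 3.041 + (1.150 − 1)/0.3289 + (2.704 − 1)/8.650 = 3.695
NF = 10 log₁₀(3.695) = 5.68 dB

5.68 dB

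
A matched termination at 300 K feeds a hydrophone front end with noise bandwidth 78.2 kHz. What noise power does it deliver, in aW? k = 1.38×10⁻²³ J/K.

324 aW

P_n = kTB = 1.38×10⁻²³ × 300 × 7.82×10⁴ = 3.24×10⁻¹⁶ W = 324 aW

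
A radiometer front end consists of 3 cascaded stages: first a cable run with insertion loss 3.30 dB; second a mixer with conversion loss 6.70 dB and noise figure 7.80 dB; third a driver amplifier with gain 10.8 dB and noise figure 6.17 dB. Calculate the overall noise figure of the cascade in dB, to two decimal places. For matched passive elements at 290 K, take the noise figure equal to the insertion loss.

Convert to linear (a loss of L dB is a gain of −L dB): F_i = 10^(NF_i/10), G_i = 10^(G_i,dB/10)
  Stage 1: F_1 = 10^(3.30/10) = 2.138, G_1 = 10^(−3.30/10) = 0.4677
  Stage 2: F_2 = 10^(7.80/10) = 6.026, G_2 = 10^(−6.70/10) = 0.2138
  Stage 3: F_3 = 10^(6.17/10) = 4.140, G_3 = 10^(10.8/10) = 12.02
Friis cascade:
  F = 2.138 + (6.026 − 1)/0.4677 + (4.140 − 1)/0.1000 = 44.28
NF = 10 log₁₀(44.28) = 16.46 dB

16.46 dB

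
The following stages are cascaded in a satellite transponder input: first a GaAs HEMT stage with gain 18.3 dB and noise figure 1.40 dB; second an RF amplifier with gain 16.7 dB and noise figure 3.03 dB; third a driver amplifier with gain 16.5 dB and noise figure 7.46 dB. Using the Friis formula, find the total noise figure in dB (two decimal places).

Convert to linear (a loss of L dB is a gain of −L dB): F_i = 10^(NF_i/10), G_i = 10^(G_i,dB/10)
  Stage 1: F_1 = 10^(1.40/10) = 1.380, G_1 = 10^(18.3/10) = 67.61
  Stage 2: F_2 = 10^(3.03/10) = 2.009, G_2 = 10^(16.7/10) = 46.77
  Stage 3: F_3 = 10^(7.46/10) = 5.572, G_3 = 10^(16.5/10) = 44.67
Friis cascade:
  F = 1.380 + (2.009 − 1)/67.61 + (5.572 − 1)/3162 = 1.397
NF = 10 log₁₀(1.397) = 1.45 dB

1.45 dB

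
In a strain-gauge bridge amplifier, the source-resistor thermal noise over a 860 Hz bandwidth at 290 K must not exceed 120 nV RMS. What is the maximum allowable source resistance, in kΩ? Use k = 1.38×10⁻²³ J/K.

1.05 kΩ

Johnson–Nyquist: V_n = √(4kTRB) ⇒ R = V_n² / (4kTB)
4kTB = 4 × 1.38×10⁻²³ × 290 × 8.60×10² = 1.38×10⁻¹⁷
R = (1.20×10⁻⁷)² / 1.38×10⁻¹⁷ = 1.05×10³ Ω = 1.05 kΩ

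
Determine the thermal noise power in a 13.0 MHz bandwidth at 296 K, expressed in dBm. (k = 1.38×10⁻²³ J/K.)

−102.7 dBm

P_n = kTB = 1.38×10⁻²³ × 296 × 1.30×10⁷ = 5.31×10⁻¹⁴ W
In dBm: 10 log₁₀(5.31×10⁻¹⁴ / 10⁻³) = −102.7 dBm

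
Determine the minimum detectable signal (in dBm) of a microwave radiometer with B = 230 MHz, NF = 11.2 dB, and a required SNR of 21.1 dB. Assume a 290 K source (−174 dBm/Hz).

Sensitivity = −174 + 10 log₁₀(B) + NF + SNR_min
= −174 + 83.62 + 11.2 + 21.1
= −58.08 dBm → −58.1 dBm

−58.1 dBm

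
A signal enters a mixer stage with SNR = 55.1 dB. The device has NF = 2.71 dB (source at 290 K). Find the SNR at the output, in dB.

52.39 dB

By definition F = SNR_in/SNR_out, so in dB: SNR_out = SNR_in − NF
SNR_out = 55.1 − 2.71 = 52.39 dB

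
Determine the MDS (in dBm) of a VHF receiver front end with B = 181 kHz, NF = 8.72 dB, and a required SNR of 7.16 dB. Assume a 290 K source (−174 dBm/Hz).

Sensitivity = −174 + 10 log₁₀(B) + NF + SNR_min
= −174 + 52.58 + 8.72 + 7.16
= −105.54 dBm → −105.5 dBm

−105.5 dBm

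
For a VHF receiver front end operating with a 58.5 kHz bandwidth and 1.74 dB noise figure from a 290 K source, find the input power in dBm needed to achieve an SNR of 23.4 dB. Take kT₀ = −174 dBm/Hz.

Sensitivity = −174 + 10 log₁₀(B) + NF + SNR_min
= −174 + 47.67 + 1.74 + 23.4
= −101.19 dBm → −101.2 dBm

−101.2 dBm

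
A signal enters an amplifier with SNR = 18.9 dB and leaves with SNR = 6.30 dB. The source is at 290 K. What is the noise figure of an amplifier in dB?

NF (dB) = SNR_in(dB) − SNR_out(dB) when the source is at T₀
NF = 18.9 − 6.30 = 12.60 dB

12.60 dB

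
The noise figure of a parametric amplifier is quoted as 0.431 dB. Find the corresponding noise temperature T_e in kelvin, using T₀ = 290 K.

F = 10^(0.431/10) = 1.10433
T_e = (F − 1)·T₀ = (1.10433 − 1) × 290 = 30.3 K

30.3 K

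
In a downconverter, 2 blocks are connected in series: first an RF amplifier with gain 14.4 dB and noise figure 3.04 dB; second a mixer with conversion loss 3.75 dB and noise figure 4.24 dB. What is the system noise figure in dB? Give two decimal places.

Convert to linear (a loss of L dB is a gain of −L dB): F_i = 10^(NF_i/10), G_i = 10^(G_i,dB/10)
  Stage 1: F_1 = 10^(3.04/10) = 2.014, G_1 = 10^(14.4/10) = 27.54
  Stage 2: F_2 = 10^(4.24/10) = 2.655, G_2 = 10^(−3.75/10) = 0.4217
Friis cascade:
  F = 2.014 + (2.655 − 1)/27.54 = 2.074
NF = 10 log₁₀(2.074) = 3.17 dB

3.17 dB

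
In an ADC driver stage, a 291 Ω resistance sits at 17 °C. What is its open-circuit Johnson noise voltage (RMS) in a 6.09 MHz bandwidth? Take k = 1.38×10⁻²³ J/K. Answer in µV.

T = 17 °C + 273.15 = 290.15 K
V_n = √(4kTRB)
4kTRB = 4 × 1.38×10⁻²³ × 290.15 × 2.91×10² × 6.09×10⁶ = 2.84×10⁻¹¹ V²
V_n = √(2.84×10⁻¹¹) = 5.33×10⁻⁶ V = 5.33 µV

5.33 µV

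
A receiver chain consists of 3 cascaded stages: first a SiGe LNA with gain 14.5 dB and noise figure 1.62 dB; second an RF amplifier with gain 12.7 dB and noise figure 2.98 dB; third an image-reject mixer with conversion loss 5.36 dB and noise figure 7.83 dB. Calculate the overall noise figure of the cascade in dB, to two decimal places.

1.75 dB

Convert to linear (a loss of L dB is a gain of −L dB): F_i = 10^(NF_i/10), G_i = 10^(G_i,dB/10)
  Stage 1: F_1 = 10^(1.62/10) = 1.452, G_1 = 10^(14.5/10) = 28.18
  Stage 2: F_2 = 10^(2.98/10) = 1.986, G_2 = 10^(12.7/10) = 18.62
  Stage 3: F_3 = 10^(7.83/10) = 6.067, G_3 = 10^(−5.36/10) = 0.2911
Friis cascade:
  F = 1.452 + (1.986 − 1)/28.18 + (6.067 − 1)/524.8 = 1.497
NF = 10 log₁₀(1.497) = 1.75 dB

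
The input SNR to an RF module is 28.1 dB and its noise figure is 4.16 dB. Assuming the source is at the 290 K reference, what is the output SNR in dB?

By definition F = SNR_in/SNR_out, so in dB: SNR_out = SNR_in − NF
SNR_out = 28.1 − 4.16 = 23.94 dB

23.94 dB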